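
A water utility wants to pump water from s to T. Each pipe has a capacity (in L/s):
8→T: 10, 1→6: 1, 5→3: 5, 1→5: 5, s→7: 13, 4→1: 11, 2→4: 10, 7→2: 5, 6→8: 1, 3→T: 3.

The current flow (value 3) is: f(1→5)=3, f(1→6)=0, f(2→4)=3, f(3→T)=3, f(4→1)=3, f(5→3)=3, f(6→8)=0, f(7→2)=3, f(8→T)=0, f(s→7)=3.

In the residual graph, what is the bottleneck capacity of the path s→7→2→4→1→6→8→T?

1

Residual capacities along the path: s→7: 10, 7→2: 2, 2→4: 7, 4→1: 8, 1→6: 1, 6→8: 1, 8→T: 10.
Minimum is 1.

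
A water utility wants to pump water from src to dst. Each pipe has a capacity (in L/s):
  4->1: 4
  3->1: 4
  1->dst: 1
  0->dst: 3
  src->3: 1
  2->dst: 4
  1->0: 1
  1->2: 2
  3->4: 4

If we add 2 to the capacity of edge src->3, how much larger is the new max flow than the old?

2

Original max flow = 1.
After raising cap(src->3), augmenting paths through that edge carry 2 more units.
New max flow = 3. Increase = 2.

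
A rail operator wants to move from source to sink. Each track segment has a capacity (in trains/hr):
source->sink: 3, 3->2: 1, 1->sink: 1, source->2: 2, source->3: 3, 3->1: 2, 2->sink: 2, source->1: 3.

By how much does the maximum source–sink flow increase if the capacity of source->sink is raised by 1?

Original max flow = 6.
After raising cap(source->sink), augmenting paths through that edge carry 1 more unit.
New max flow = 7. Increase = 1.

1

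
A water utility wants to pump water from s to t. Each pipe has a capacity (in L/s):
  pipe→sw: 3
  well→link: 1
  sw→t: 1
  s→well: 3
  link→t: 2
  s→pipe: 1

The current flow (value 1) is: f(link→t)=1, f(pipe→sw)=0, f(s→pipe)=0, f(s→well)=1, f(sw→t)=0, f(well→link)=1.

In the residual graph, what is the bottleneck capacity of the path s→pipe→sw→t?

Residual capacities along the path: s→pipe: 1, pipe→sw: 3, sw→t: 1.
Minimum is 1.

1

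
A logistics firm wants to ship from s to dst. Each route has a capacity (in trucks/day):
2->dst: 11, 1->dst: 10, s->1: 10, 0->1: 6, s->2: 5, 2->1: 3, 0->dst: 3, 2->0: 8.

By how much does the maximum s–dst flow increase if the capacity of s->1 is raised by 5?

Original max flow = 15.
Even with extra capacity on s->1, another cut of capacity 15 remains binding.
New max flow = 15. Increase = 0.

0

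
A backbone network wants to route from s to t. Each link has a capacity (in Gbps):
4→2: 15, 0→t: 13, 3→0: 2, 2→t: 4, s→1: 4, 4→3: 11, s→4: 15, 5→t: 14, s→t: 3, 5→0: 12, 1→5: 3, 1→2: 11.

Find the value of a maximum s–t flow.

Augment s→t: bottleneck 3. Total 3.
Augment s→4→2→t: bottleneck 4. Total 7.
Augment s→1→5→t: bottleneck 3. Total 10.
Augment s→4→3→0→t: bottleneck 2. Total 12.
No augmenting path remains in the residual graph.

12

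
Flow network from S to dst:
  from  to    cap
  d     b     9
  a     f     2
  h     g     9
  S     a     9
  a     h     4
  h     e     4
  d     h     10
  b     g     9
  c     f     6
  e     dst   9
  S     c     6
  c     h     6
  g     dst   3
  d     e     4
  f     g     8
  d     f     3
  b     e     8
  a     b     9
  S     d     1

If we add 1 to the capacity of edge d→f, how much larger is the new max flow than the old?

Original max flow = 12.
Edge d→f does not cross the min cut (source side {S, a, b, c, d, e, f, g, h}), so extra capacity there cannot help.
New max flow = 12. Increase = 0.

0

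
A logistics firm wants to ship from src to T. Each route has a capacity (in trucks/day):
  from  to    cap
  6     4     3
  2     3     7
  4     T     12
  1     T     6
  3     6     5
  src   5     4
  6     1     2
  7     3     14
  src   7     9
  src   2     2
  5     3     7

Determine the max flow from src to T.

5

Augment src->7->3->6->1->T: bottleneck 2. Total 2.
Augment src->7->3->6->4->T: bottleneck 3. Total 5.
No augmenting path remains in the residual graph.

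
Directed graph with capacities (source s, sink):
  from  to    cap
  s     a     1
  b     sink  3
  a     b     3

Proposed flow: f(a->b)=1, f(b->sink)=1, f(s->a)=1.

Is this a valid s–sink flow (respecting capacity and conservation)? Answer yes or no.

Yes

Every edge has 0 ≤ f(e) ≤ cap(e).
At each intermediate node, inflow equals outflow.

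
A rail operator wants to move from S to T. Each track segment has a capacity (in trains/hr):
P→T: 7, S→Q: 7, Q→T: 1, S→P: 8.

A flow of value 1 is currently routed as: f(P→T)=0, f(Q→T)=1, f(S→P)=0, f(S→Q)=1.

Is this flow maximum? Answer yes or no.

Residual path S→P→T has bottleneck 7 > 0.
Pushing 7 along it raises the flow to 8, so the given flow is not maximum.

No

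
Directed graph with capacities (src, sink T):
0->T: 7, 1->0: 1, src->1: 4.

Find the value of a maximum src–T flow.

Augment src->1->0->T: bottleneck 1. Total 1.
No augmenting path remains in the residual graph.

1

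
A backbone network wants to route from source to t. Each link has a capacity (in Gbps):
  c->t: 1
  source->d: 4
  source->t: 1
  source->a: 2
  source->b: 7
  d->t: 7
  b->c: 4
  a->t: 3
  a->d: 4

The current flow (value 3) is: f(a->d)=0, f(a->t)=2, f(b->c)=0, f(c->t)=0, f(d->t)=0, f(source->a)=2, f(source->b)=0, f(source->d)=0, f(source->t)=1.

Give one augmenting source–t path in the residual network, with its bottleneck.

source->d->t, bottleneck 4

Residual along source->d->t: source->d: 4, d->t: 7.
Bottleneck = min = 4.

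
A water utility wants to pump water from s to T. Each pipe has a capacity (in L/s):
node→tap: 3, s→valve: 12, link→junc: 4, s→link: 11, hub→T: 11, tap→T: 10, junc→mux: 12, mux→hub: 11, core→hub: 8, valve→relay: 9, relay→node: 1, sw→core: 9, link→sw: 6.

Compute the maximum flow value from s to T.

11

Augment s→link→junc→mux→hub→T: bottleneck 4. Total 4.
Augment s→link→sw→core→hub→T: bottleneck 6. Total 10.
Augment s→valve→relay→node→tap→T: bottleneck 1. Total 11.
No augmenting path remains in the residual graph.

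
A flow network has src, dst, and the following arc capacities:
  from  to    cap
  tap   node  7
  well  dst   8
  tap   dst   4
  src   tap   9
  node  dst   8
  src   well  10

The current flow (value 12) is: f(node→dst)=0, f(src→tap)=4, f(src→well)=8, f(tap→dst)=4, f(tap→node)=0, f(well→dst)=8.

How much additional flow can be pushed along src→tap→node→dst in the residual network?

Residual capacities along the path: src→tap: 5, tap→node: 7, node→dst: 8.
Minimum is 5.

5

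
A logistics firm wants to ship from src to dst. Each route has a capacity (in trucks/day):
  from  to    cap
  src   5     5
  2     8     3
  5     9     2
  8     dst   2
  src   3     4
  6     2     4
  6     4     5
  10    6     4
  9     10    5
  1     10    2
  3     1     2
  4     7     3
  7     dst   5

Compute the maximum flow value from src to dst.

Augment src→3→1→10→6→2→8→dst: bottleneck 2. Total 2.
Augment src→5→9→10→6→4→7→dst: bottleneck 2. Total 4.
No augmenting path remains in the residual graph.

4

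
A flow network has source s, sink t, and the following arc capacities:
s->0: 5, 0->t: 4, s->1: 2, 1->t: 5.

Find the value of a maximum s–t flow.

Augment s->1->t: bottleneck 2. Total 2.
Augment s->0->t: bottleneck 4. Total 6.
No augmenting path remains in the residual graph.

6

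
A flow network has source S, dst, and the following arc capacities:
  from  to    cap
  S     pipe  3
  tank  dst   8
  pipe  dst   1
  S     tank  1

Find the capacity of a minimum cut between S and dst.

Max flow = 2 (via 2 augmenting paths).
In the residual at optimum, the set reachable from S is {S, pipe}.
Cut edges: S→tank (cap 1), pipe→dst (cap 1). Sum = 2.

2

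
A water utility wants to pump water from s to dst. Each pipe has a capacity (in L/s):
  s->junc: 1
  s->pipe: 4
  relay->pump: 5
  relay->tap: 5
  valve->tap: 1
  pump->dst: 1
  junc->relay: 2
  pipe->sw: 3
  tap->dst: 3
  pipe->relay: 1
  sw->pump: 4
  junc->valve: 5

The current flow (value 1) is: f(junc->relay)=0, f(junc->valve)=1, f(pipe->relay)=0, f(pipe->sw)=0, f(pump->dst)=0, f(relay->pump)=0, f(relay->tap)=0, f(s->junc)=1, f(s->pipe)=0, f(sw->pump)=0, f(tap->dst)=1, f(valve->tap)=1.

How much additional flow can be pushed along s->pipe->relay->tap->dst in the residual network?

1

Residual capacities along the path: s->pipe: 4, pipe->relay: 1, relay->tap: 5, tap->dst: 2.
Minimum is 1.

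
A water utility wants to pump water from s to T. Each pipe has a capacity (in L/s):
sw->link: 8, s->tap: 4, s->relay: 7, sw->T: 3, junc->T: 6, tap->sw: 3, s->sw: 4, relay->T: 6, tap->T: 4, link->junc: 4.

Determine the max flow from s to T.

14

Augment s->tap->T: bottleneck 4. Total 4.
Augment s->sw->T: bottleneck 3. Total 7.
Augment s->relay->T: bottleneck 6. Total 13.
Augment s->sw->link->junc->T: bottleneck 1. Total 14.
No augmenting path remains in the residual graph.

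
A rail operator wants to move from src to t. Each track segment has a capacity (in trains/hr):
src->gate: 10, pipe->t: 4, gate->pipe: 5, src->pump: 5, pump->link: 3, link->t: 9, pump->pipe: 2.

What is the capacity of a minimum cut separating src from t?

7

Max flow = 7 (via 3 augmenting paths).
In the residual at optimum, the set reachable from src is {gate, pipe, pump, src}.
Cut edges: pump->link (cap 3), pipe->t (cap 4). Sum = 7.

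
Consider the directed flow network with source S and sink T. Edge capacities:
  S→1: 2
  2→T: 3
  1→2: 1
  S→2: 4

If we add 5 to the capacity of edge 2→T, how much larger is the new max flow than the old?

Original max flow = 3.
After raising cap(2→T), augmenting paths through that edge carry 2 more units.
New max flow = 5. Increase = 2.

2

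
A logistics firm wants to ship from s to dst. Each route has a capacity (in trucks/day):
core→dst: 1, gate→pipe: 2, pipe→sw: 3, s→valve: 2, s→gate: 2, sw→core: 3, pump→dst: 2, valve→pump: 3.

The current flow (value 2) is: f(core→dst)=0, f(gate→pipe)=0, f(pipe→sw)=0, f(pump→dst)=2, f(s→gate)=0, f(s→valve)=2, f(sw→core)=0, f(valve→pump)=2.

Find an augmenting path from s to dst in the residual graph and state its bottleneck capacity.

Residual along s→gate→pipe→sw→core→dst: s→gate: 2, gate→pipe: 2, pipe→sw: 3, sw→core: 3, core→dst: 1.
Bottleneck = min = 1.

s→gate→pipe→sw→core→dst, bottleneck 1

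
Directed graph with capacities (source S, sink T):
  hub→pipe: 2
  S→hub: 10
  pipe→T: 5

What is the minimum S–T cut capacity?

2

Max flow = 2 (via 1 augmenting path).
In the residual at optimum, the set reachable from S is {S, hub}.
Cut edges: hub→pipe (cap 2). Sum = 2.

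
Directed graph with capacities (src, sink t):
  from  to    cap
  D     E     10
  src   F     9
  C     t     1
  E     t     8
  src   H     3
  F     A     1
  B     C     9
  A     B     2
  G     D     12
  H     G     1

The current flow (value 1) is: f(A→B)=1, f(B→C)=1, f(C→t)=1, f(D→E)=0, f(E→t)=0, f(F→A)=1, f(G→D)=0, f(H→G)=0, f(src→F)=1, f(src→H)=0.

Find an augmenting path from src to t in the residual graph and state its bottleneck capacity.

src→H→G→D→E→t, bottleneck 1

Residual along src→H→G→D→E→t: src→H: 3, H→G: 1, G→D: 12, D→E: 10, E→t: 8.
Bottleneck = min = 1.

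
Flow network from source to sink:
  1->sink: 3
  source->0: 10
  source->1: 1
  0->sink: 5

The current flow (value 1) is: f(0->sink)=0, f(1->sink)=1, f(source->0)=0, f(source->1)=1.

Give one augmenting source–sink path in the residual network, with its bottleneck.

source->0->sink, bottleneck 5

Residual along source->0->sink: source->0: 10, 0->sink: 5.
Bottleneck = min = 5.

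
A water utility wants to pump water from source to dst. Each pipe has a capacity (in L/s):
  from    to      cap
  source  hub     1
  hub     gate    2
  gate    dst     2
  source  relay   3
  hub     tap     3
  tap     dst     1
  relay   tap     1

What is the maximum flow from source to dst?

2

Augment source->hub->gate->dst: bottleneck 1. Total 1.
Augment source->relay->tap->dst: bottleneck 1. Total 2.
No augmenting path remains in the residual graph.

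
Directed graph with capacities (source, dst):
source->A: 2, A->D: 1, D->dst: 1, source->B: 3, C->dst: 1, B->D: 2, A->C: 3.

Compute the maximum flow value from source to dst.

Augment source->A->C->dst: bottleneck 1. Total 1.
Augment source->A->D->dst: bottleneck 1. Total 2.
No augmenting path remains in the residual graph.

2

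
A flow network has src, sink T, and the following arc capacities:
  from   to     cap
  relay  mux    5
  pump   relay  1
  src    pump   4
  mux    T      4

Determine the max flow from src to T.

Augment src→pump→relay→mux→T: bottleneck 1. Total 1.
No augmenting path remains in the residual graph.

1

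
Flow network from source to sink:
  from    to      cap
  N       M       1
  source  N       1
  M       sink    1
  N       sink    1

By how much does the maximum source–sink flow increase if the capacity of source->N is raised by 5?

1

Original max flow = 1.
After raising cap(source->N), augmenting paths through that edge carry 1 more unit.
New max flow = 2. Increase = 1.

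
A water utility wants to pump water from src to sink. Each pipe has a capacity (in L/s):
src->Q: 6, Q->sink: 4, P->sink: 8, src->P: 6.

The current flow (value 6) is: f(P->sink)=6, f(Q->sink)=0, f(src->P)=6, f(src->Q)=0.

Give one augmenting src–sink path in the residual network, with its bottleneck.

Residual along src->Q->sink: src->Q: 6, Q->sink: 4.
Bottleneck = min = 4.

src->Q->sink, bottleneck 4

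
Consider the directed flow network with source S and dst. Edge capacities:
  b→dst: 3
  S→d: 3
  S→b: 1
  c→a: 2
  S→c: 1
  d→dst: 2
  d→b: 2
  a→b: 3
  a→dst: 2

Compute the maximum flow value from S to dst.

5

Augment S→d→dst: bottleneck 2. Total 2.
Augment S→b→dst: bottleneck 1. Total 3.
Augment S→c→a→dst: bottleneck 1. Total 4.
Augment S→d→b→dst: bottleneck 1. Total 5.
No augmenting path remains in the residual graph.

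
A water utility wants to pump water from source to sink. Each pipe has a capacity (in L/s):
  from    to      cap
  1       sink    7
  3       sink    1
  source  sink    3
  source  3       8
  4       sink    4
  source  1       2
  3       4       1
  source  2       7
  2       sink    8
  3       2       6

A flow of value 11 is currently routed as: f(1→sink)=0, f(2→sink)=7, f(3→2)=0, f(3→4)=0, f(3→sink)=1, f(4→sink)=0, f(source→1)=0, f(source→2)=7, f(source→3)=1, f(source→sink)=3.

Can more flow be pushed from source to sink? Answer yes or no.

Residual path source→1→sink has bottleneck 2 > 0.
Pushing 2 along it raises the flow to 13, so the given flow is not maximum.

Yes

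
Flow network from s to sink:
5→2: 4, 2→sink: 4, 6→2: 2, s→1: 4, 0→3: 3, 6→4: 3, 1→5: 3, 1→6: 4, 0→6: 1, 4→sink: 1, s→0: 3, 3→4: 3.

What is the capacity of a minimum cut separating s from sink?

5

Max flow = 5 (via 3 augmenting paths).
In the residual at optimum, the set reachable from s is {0, 1, 2, 3, 4, 5, 6, s}.
Cut edges: 2→sink (cap 4), 4→sink (cap 1). Sum = 5.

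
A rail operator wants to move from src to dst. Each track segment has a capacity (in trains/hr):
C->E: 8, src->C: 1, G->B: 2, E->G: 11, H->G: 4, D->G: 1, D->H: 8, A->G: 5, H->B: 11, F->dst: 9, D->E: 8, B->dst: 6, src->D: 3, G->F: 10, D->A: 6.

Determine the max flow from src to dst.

Augment src->D->H->B->dst: bottleneck 3. Total 3.
Augment src->C->E->G->F->dst: bottleneck 1. Total 4.
No augmenting path remains in the residual graph.

4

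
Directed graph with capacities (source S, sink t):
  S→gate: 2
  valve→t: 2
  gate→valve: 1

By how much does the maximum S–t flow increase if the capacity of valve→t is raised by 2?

Original max flow = 1.
Edge valve→t does not cross the min cut (source side {S, gate}), so extra capacity there cannot help.
New max flow = 1. Increase = 0.

0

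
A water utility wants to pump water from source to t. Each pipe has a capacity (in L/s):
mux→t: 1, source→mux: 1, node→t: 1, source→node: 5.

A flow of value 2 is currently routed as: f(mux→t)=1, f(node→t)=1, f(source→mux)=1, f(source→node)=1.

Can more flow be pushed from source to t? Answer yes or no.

Residual reachable from source: {node, source}; t is not reachable.
Saturated cut: source→mux, node→t with total capacity 2 = current flow value. Flow is maximum.

No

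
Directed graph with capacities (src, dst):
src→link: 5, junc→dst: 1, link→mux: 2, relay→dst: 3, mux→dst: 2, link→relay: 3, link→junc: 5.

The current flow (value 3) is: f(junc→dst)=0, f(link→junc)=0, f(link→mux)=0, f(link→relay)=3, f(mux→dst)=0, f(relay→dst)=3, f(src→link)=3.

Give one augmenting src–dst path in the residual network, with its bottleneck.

Residual along src→link→mux→dst: src→link: 2, link→mux: 2, mux→dst: 2.
Bottleneck = min = 2.

src→link→mux→dst, bottleneck 2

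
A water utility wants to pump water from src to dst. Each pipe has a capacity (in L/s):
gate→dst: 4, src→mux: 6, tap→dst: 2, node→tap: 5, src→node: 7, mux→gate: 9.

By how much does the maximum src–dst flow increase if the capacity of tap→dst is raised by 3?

Original max flow = 6.
After raising cap(tap→dst), augmenting paths through that edge carry 3 more units.
New max flow = 9. Increase = 3.

3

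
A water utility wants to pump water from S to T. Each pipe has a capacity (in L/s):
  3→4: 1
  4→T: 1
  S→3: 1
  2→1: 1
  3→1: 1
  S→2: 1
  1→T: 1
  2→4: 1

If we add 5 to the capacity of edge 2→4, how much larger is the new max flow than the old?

Original max flow = 2.
Edge 2→4 does not cross the min cut (source side {S}), so extra capacity there cannot help.
New max flow = 2. Increase = 0.

0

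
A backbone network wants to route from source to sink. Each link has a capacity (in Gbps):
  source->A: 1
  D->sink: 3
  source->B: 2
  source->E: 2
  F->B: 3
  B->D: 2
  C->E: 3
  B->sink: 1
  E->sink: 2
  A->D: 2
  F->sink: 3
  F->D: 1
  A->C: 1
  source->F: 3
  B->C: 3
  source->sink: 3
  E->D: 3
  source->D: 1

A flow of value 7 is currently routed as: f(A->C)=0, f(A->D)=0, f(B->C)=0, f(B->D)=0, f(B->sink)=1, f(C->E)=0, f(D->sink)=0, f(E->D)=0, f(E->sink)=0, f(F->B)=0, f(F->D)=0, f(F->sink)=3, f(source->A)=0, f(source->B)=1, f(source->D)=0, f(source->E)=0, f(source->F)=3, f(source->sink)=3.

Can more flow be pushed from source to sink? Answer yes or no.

Residual path source->E->sink has bottleneck 2 > 0.
Pushing 2 along it raises the flow to 9, so the given flow is not maximum.

Yes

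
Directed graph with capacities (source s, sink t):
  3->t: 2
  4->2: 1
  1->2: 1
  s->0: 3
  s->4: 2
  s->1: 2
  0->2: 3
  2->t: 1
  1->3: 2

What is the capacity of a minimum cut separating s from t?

3

Max flow = 3 (via 2 augmenting paths).
In the residual at optimum, the set reachable from s is {0, 2, 4, s}.
Cut edges: s->1 (cap 2), 2->t (cap 1). Sum = 3.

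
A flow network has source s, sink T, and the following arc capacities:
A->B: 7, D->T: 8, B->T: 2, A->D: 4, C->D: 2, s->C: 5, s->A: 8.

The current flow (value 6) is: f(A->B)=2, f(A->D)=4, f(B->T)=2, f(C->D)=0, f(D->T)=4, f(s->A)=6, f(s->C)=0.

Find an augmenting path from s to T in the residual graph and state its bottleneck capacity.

s->C->D->T, bottleneck 2

Residual along s->C->D->T: s->C: 5, C->D: 2, D->T: 4.
Bottleneck = min = 2.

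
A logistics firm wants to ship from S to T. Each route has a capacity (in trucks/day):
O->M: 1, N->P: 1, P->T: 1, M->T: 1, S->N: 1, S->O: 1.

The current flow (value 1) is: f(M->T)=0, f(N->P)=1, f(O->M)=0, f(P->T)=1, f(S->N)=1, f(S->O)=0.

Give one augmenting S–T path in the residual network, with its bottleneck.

S->O->M->T, bottleneck 1

Residual along S->O->M->T: S->O: 1, O->M: 1, M->T: 1.
Bottleneck = min = 1.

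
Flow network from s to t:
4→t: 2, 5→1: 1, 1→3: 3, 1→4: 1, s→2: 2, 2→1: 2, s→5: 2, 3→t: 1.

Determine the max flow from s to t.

Augment s→5→1→3→t: bottleneck 1. Total 1.
Augment s→2→1→4→t: bottleneck 1. Total 2.
No augmenting path remains in the residual graph.

2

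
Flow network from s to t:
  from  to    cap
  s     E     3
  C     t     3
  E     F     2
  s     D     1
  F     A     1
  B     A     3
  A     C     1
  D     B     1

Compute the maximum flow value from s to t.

Augment s->D->B->A->C->t: bottleneck 1. Total 1.
No augmenting path remains in the residual graph.

1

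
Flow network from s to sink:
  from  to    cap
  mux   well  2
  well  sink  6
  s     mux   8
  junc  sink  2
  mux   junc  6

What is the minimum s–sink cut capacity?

4

Max flow = 4 (via 2 augmenting paths).
In the residual at optimum, the set reachable from s is {junc, mux, s}.
Cut edges: mux→well (cap 2), junc→sink (cap 2). Sum = 4.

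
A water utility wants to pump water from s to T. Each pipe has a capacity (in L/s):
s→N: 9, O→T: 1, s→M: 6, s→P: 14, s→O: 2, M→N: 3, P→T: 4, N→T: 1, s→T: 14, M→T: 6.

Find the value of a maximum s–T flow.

26

Augment s→T: bottleneck 14. Total 14.
Augment s→O→T: bottleneck 1. Total 15.
Augment s→M→T: bottleneck 6. Total 21.
Augment s→N→T: bottleneck 1. Total 22.
Augment s→P→T: bottleneck 4. Total 26.
No augmenting path remains in the residual graph.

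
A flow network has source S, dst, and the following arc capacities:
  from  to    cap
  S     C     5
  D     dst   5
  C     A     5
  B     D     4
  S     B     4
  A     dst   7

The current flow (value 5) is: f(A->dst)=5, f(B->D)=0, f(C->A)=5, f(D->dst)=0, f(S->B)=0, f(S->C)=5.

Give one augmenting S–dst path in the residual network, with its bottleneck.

Residual along S->B->D->dst: S->B: 4, B->D: 4, D->dst: 5.
Bottleneck = min = 4.

S->B->D->dst, bottleneck 4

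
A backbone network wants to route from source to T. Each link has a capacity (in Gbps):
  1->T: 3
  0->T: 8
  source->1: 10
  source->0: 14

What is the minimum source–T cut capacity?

Max flow = 11 (via 2 augmenting paths).
In the residual at optimum, the set reachable from source is {0, 1, source}.
Cut edges: 0->T (cap 8), 1->T (cap 3). Sum = 11.

11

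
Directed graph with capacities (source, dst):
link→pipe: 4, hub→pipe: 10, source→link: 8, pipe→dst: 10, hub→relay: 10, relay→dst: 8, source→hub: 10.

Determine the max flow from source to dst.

14

Augment source→hub→relay→dst: bottleneck 8. Total 8.
Augment source→hub→pipe→dst: bottleneck 2. Total 10.
Augment source→link→pipe→dst: bottleneck 4. Total 14.
No augmenting path remains in the residual graph.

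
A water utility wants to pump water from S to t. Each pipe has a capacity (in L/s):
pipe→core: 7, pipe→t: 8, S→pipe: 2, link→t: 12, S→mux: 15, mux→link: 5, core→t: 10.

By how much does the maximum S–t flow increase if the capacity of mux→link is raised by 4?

4

Original max flow = 7.
After raising cap(mux→link), augmenting paths through that edge carry 4 more units.
New max flow = 11. Increase = 4.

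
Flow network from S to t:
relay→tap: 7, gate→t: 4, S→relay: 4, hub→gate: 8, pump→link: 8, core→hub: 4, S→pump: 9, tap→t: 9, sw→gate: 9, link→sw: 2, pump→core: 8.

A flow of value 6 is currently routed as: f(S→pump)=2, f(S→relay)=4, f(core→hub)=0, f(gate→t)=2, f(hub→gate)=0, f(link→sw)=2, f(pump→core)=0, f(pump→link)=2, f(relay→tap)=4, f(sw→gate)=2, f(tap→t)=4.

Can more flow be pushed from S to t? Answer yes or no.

Yes

Residual path S→pump→core→hub→gate→t has bottleneck 2 > 0.
Pushing 2 along it raises the flow to 8, so the given flow is not maximum.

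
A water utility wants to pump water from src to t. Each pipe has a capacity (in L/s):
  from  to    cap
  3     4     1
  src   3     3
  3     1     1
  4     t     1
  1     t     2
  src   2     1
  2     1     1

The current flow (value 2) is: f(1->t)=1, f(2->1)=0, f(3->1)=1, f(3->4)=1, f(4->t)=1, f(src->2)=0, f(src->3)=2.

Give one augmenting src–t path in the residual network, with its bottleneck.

Residual along src->2->1->t: src->2: 1, 2->1: 1, 1->t: 1.
Bottleneck = min = 1.

src->2->1->t, bottleneck 1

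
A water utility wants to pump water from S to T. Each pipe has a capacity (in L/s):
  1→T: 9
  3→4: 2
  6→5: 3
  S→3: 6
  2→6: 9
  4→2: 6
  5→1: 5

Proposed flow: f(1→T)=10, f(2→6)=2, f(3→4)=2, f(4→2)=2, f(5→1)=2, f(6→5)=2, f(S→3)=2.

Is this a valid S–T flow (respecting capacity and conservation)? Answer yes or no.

No

Capacity violated on 1→T: flow 10 > capacity 9.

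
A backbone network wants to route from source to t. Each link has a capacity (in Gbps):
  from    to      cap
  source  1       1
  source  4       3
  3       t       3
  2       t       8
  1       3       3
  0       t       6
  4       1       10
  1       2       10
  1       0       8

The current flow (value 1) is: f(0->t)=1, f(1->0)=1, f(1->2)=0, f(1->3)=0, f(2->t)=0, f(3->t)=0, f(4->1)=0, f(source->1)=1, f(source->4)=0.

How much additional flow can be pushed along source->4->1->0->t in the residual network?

Residual capacities along the path: source->4: 3, 4->1: 10, 1->0: 7, 0->t: 5.
Minimum is 3.

3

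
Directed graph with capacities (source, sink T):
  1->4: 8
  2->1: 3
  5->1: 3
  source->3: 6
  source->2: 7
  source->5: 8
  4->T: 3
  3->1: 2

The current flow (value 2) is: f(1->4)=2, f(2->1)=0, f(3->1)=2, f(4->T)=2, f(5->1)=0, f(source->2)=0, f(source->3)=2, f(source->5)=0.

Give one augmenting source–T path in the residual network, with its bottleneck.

Residual along source->2->1->4->T: source->2: 7, 2->1: 3, 1->4: 6, 4->T: 1.
Bottleneck = min = 1.

source->2->1->4->T, bottleneck 1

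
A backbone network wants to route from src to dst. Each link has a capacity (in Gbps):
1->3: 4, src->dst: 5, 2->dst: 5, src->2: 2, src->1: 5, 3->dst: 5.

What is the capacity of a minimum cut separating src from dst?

11

Max flow = 11 (via 3 augmenting paths).
In the residual at optimum, the set reachable from src is {1, src}.
Cut edges: src->2 (cap 2), src->dst (cap 5), 1->3 (cap 4). Sum = 11.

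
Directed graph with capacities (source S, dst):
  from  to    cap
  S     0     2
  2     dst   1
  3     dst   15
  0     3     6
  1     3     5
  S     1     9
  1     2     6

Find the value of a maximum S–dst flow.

Augment S→0→3→dst: bottleneck 2. Total 2.
Augment S→1→3→dst: bottleneck 5. Total 7.
Augment S→1→2→dst: bottleneck 1. Total 8.
No augmenting path remains in the residual graph.

8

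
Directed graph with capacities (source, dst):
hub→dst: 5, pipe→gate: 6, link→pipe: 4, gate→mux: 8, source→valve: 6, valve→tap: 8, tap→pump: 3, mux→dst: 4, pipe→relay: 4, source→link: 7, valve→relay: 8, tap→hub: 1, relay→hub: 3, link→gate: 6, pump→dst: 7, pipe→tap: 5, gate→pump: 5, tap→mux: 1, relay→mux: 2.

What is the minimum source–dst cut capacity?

Max flow = 13 (via 5 augmenting paths).
In the residual at optimum, the set reachable from source is {source}.
Cut edges: source→link (cap 7), source→valve (cap 6). Sum = 13.

13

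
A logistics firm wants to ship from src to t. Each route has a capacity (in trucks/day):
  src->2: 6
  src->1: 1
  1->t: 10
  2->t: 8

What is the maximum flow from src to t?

Augment src->1->t: bottleneck 1. Total 1.
Augment src->2->t: bottleneck 6. Total 7.
No augmenting path remains in the residual graph.

7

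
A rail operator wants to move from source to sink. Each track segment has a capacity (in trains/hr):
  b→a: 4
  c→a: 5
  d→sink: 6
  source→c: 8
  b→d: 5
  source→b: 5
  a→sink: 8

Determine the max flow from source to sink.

Augment source→b→d→sink: bottleneck 5. Total 5.
Augment source→c→a→sink: bottleneck 5. Total 10.
No augmenting path remains in the residual graph.

10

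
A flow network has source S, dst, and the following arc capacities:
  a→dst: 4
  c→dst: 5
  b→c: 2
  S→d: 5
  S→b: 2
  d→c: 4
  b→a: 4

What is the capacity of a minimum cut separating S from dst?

6

Max flow = 6 (via 2 augmenting paths).
In the residual at optimum, the set reachable from S is {S, d}.
Cut edges: S→b (cap 2), d→c (cap 4). Sum = 6.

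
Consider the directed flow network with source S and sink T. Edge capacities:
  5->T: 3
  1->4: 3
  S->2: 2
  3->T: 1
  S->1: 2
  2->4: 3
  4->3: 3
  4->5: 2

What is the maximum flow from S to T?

Augment S->2->4->5->T: bottleneck 2. Total 2.
Augment S->1->4->3->T: bottleneck 1. Total 3.
No augmenting path remains in the residual graph.

3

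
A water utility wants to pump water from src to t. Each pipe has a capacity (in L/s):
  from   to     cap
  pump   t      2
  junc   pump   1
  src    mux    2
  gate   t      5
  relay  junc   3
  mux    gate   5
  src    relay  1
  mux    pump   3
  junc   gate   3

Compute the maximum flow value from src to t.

Augment src->mux->gate->t: bottleneck 2. Total 2.
Augment src->relay->junc->gate->t: bottleneck 1. Total 3.
No augmenting path remains in the residual graph.

3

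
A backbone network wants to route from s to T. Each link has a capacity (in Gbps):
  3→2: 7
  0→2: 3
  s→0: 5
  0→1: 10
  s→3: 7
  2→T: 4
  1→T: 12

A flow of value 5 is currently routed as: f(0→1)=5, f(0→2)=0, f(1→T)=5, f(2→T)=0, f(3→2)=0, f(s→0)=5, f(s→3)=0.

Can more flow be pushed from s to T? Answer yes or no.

Yes

Residual path s→3→2→T has bottleneck 4 > 0.
Pushing 4 along it raises the flow to 9, so the given flow is not maximum.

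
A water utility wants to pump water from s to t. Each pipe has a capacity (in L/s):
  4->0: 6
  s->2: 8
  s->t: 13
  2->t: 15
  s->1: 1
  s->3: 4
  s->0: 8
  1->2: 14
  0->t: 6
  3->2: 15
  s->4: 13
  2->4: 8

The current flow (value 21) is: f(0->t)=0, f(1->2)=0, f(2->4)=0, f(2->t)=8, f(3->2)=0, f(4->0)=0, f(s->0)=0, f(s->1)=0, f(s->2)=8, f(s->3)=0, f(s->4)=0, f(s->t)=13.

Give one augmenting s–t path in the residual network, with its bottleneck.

Residual along s->0->t: s->0: 8, 0->t: 6.
Bottleneck = min = 6.

s->0->t, bottleneck 6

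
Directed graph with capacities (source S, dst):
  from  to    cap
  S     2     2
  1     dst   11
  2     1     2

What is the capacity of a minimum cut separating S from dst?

2

Max flow = 2 (via 1 augmenting path).
In the residual at optimum, the set reachable from S is {S}.
Cut edges: S->2 (cap 2). Sum = 2.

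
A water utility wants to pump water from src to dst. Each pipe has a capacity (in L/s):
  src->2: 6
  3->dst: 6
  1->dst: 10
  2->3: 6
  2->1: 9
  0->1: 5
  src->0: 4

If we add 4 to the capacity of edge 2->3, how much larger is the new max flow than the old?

Original max flow = 10.
Edge 2->3 does not cross the min cut (source side {src}), so extra capacity there cannot help.
New max flow = 10. Increase = 0.

0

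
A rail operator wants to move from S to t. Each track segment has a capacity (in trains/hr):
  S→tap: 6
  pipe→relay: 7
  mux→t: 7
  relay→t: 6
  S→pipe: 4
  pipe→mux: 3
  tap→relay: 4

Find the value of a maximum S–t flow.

8

Augment S→pipe→mux→t: bottleneck 3. Total 3.
Augment S→pipe→relay→t: bottleneck 1. Total 4.
Augment S→tap→relay→t: bottleneck 4. Total 8.
No augmenting path remains in the residual graph.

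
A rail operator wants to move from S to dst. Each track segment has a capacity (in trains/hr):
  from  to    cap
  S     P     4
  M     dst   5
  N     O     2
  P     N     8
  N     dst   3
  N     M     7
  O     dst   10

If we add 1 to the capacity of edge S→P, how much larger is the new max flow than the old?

1

Original max flow = 4.
After raising cap(S→P), augmenting paths through that edge carry 1 more unit.
New max flow = 5. Increase = 1.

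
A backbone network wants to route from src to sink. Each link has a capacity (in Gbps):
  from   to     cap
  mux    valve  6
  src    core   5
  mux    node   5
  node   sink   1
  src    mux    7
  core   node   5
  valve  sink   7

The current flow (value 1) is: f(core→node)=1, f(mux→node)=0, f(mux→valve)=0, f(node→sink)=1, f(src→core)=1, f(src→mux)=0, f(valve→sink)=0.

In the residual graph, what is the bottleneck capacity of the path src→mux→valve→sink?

Residual capacities along the path: src→mux: 7, mux→valve: 6, valve→sink: 7.
Minimum is 6.

6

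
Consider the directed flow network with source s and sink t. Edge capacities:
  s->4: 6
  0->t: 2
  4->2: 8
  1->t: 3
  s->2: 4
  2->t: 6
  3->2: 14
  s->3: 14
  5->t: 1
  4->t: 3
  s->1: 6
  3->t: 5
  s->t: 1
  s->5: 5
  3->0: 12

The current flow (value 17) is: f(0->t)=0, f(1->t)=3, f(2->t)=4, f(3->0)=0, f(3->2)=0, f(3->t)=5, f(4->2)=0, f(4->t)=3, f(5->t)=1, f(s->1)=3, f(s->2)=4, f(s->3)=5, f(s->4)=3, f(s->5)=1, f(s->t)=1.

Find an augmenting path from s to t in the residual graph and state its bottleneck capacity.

s->4->2->t, bottleneck 2

Residual along s->4->2->t: s->4: 3, 4->2: 8, 2->t: 2.
Bottleneck = min = 2.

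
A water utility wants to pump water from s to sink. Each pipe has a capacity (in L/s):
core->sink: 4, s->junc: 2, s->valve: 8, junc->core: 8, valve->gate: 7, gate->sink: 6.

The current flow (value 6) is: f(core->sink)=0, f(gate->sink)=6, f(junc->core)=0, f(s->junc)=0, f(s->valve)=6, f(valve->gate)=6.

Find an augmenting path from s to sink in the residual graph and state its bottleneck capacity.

s->junc->core->sink, bottleneck 2

Residual along s->junc->core->sink: s->junc: 2, junc->core: 8, core->sink: 4.
Bottleneck = min = 2.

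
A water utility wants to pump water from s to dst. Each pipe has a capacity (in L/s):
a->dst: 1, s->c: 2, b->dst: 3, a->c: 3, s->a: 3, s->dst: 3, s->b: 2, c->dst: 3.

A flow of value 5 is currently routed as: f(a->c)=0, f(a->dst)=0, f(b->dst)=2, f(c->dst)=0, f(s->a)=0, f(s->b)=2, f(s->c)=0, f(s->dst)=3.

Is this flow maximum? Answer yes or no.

No

Residual path s->a->dst has bottleneck 1 > 0.
Pushing 1 along it raises the flow to 6, so the given flow is not maximum.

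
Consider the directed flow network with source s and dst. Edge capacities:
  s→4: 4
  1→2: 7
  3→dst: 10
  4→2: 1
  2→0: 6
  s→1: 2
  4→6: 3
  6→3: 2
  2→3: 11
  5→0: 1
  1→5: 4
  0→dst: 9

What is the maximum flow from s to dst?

5

Augment s→4→6→3→dst: bottleneck 2. Total 2.
Augment s→4→2→3→dst: bottleneck 1. Total 3.
Augment s→1→2→3→dst: bottleneck 2. Total 5.
No augmenting path remains in the residual graph.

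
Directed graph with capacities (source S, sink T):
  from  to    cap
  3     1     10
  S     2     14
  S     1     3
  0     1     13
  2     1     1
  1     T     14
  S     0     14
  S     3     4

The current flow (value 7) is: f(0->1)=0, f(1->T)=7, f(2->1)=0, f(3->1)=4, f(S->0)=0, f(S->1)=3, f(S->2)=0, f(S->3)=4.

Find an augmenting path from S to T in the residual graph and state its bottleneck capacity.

S->0->1->T, bottleneck 7

Residual along S->0->1->T: S->0: 14, 0->1: 13, 1->T: 7.
Bottleneck = min = 7.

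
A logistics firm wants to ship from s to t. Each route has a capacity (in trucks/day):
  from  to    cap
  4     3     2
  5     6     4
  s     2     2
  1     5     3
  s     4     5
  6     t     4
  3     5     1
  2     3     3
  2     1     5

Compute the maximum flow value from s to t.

Augment s→2→1→5→6→t: bottleneck 2. Total 2.
Augment s→4→3→5→6→t: bottleneck 1. Total 3.
No augmenting path remains in the residual graph.

3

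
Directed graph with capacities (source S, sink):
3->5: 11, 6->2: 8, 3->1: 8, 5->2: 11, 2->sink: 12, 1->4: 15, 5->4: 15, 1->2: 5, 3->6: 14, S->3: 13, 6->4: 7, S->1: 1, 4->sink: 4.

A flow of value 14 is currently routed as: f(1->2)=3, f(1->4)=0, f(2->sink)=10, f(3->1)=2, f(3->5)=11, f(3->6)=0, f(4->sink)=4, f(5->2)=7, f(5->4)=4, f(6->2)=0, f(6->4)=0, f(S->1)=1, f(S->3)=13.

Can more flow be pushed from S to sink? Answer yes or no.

No

Residual reachable from S: {S}; sink is not reachable.
Saturated cut: S->3, S->1 with total capacity 14 = current flow value. Flow is maximum.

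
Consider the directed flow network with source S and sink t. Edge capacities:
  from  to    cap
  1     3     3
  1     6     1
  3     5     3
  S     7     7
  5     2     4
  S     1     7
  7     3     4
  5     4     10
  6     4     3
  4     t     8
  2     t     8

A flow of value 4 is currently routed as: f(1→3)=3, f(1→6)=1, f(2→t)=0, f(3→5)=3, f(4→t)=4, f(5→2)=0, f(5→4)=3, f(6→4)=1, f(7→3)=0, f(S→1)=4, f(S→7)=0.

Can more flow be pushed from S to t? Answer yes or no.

Residual reachable from S: {1, 3, 7, S}; t is not reachable.
Saturated cut: 1→6, 3→5 with total capacity 4 = current flow value. Flow is maximum.

No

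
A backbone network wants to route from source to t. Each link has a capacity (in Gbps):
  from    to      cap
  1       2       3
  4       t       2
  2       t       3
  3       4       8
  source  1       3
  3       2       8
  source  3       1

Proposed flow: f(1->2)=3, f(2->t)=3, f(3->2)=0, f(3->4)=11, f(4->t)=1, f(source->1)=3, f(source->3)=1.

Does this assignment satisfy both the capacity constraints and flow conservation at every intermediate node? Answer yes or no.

No

Capacity violated on 3->4: flow 11 > capacity 8.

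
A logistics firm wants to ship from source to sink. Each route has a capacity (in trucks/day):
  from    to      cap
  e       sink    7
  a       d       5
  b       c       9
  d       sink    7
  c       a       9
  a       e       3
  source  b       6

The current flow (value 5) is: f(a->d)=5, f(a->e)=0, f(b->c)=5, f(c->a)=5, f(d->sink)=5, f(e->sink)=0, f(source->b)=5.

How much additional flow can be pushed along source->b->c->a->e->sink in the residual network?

1

Residual capacities along the path: source->b: 1, b->c: 4, c->a: 4, a->e: 3, e->sink: 7.
Minimum is 1.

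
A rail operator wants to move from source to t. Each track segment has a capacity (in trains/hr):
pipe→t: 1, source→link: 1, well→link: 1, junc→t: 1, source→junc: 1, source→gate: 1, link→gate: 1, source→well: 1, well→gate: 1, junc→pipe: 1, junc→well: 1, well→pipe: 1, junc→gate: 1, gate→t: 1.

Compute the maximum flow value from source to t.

Augment source→junc→t: bottleneck 1. Total 1.
Augment source→gate→t: bottleneck 1. Total 2.
Augment source→well→pipe→t: bottleneck 1. Total 3.
No augmenting path remains in the residual graph.

3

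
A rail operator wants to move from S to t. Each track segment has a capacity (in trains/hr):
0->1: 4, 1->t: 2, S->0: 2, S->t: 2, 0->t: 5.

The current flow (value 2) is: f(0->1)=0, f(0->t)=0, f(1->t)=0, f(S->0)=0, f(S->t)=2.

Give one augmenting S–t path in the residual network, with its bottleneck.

Residual along S->0->t: S->0: 2, 0->t: 5.
Bottleneck = min = 2.

S->0->t, bottleneck 2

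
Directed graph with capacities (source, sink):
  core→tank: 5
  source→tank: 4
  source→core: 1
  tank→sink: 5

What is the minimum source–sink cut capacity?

5

Max flow = 5 (via 2 augmenting paths).
In the residual at optimum, the set reachable from source is {source}.
Cut edges: source→core (cap 1), source→tank (cap 4). Sum = 5.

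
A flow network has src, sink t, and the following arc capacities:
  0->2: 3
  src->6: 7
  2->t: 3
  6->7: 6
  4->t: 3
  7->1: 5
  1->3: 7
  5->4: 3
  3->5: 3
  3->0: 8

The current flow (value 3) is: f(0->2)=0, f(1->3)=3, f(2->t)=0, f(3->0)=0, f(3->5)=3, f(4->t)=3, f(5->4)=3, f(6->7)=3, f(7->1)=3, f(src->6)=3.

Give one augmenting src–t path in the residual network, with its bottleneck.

Residual along src->6->7->1->3->0->2->t: src->6: 4, 6->7: 3, 7->1: 2, 1->3: 4, 3->0: 8, 0->2: 3, 2->t: 3.
Bottleneck = min = 2.

src->6->7->1->3->0->2->t, bottleneck 2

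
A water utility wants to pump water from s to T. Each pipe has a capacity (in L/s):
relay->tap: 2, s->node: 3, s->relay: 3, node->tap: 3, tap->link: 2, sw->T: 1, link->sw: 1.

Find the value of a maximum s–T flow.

Augment s->node->tap->link->sw->T: bottleneck 1. Total 1.
No augmenting path remains in the residual graph.

1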